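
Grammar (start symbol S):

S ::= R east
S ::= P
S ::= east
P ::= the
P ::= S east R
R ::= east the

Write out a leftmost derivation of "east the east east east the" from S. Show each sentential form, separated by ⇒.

S ⇒ P   [S ::= P]
P ⇒ S east R   [P ::= S east R]
S east R ⇒ R east east R   [S ::= R east]
R east east R ⇒ east the east east R   [R ::= east the]
east the east east R ⇒ east the east east east the   [R ::= east the]

S ⇒ P ⇒ S east R ⇒ R east east R ⇒ east the east east R ⇒ east the east east east the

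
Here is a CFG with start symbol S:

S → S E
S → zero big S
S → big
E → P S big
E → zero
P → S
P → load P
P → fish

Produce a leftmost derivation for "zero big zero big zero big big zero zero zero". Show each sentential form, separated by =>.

S => zero big S => zero big zero big S => zero big zero big S E => zero big zero big zero big S E => zero big zero big zero big S E E => zero big zero big zero big S E E E => zero big zero big zero big big E E E => zero big zero big zero big big zero E E => zero big zero big zero big big zero zero E => zero big zero big zero big big zero zero zero

S => zero big S   [S → zero big S]
zero big S => zero big zero big S   [S → zero big S]
zero big zero big S => zero big zero big S E   [S → S E]
zero big zero big S E => zero big zero big zero big S E   [S → zero big S]
zero big zero big zero big S E => zero big zero big zero big S E E   [S → S E]
zero big zero big zero big S E E => zero big zero big zero big S E E E   [S → S E]
zero big zero big zero big S E E E => zero big zero big zero big big E E E   [S → big]
zero big zero big zero big big E E E => zero big zero big zero big big zero E E   [E → zero]
zero big zero big zero big big zero E E => zero big zero big zero big big zero zero E   [E → zero]
zero big zero big zero big big zero zero E => zero big zero big zero big big zero zero zero   [E → zero]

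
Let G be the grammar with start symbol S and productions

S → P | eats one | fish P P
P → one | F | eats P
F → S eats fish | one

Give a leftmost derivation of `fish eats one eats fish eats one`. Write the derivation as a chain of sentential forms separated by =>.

S => fish P P   [S → fish P P]
fish P P => fish eats P P   [P → eats P]
fish eats P P => fish eats F P   [P → F]
fish eats F P => fish eats S eats fish P   [F → S eats fish]
fish eats S eats fish P => fish eats P eats fish P   [S → P]
fish eats P eats fish P => fish eats F eats fish P   [P → F]
fish eats F eats fish P => fish eats one eats fish P   [F → one]
fish eats one eats fish P => fish eats one eats fish eats P   [P → eats P]
fish eats one eats fish eats P => fish eats one eats fish eats one   [P → one]

S => fish P P => fish eats P P => fish eats F P => fish eats S eats fish P => fish eats P eats fish P => fish eats F eats fish P => fish eats one eats fish P => fish eats one eats fish eats P => fish eats one eats fish eats one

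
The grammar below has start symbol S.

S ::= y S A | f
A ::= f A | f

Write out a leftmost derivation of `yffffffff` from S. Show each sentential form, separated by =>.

S=>ySA=>yfA=>yffA=>yfffA=>yffffA=>yfffffA=>yffffffA=>yfffffffA=>yffffffff

S => ySA   [S ::= y S A]
ySA => yfA   [S ::= f]
yfA => yffA   [A ::= f A]
yffA => yfffA   [A ::= f A]
yfffA => yffffA   [A ::= f A]
yffffA => yfffffA   [A ::= f A]
yfffffA => yffffffA   [A ::= f A]
yffffffA => yfffffffA   [A ::= f A]
yfffffffA => yffffffff   [A ::= f]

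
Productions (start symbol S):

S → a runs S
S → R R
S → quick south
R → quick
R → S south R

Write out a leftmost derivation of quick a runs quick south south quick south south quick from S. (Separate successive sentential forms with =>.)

S => R R   [S → R R]
R R => quick R   [R → quick]
quick R => quick S south R   [R → S south R]
quick S south R => quick a runs S south R   [S → a runs S]
quick a runs S south R => quick a runs quick south south R   [S → quick south]
quick a runs quick south south R => quick a runs quick south south S south R   [R → S south R]
quick a runs quick south south S south R => quick a runs quick south south quick south south R   [S → quick south]
quick a runs quick south south quick south south R => quick a runs quick south south quick south south quick   [R → quick]

S => R R => quick R => quick S south R => quick a runs S south R => quick a runs quick south south R => quick a runs quick south south S south R => quick a runs quick south south quick south south R => quick a runs quick south south quick south south quick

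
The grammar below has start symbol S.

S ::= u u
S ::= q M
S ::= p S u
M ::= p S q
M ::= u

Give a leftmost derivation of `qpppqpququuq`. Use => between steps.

S => qM   [S ::= q M]
qM => qpSq   [M ::= p S q]
qpSq => qppSuq   [S ::= p S u]
qppSuq => qpppSuuq   [S ::= p S u]
qpppSuuq => qpppqMuuq   [S ::= q M]
qpppqMuuq => qpppqpSquuq   [M ::= p S q]
qpppqpSquuq => qpppqpqMquuq   [S ::= q M]
qpppqpqMquuq => qpppqpququuq   [M ::= u]

S => qM => qpSq => qppSuq => qpppSuuq => qpppqMuuq => qpppqpSquuq => qpppqpqMquuq => qpppqpququuq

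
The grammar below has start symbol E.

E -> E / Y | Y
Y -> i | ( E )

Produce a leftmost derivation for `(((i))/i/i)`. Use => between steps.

E => Y   [E -> Y]
Y => (E)   [Y -> ( E )]
(E) => (E/Y)   [E -> E / Y]
(E/Y) => (E/Y/Y)   [E -> E / Y]
(E/Y/Y) => (Y/Y/Y)   [E -> Y]
(Y/Y/Y) => ((E)/Y/Y)   [Y -> ( E )]
((E)/Y/Y) => ((Y)/Y/Y)   [E -> Y]
((Y)/Y/Y) => (((E))/Y/Y)   [Y -> ( E )]
(((E))/Y/Y) => (((Y))/Y/Y)   [E -> Y]
(((Y))/Y/Y) => (((i))/Y/Y)   [Y -> i]
(((i))/Y/Y) => (((i))/i/Y)   [Y -> i]
(((i))/i/Y) => (((i))/i/i)   [Y -> i]

E => Y => (E) => (E/Y) => (E/Y/Y) => (Y/Y/Y) => ((E)/Y/Y) => ((Y)/Y/Y) => (((E))/Y/Y) => (((Y))/Y/Y) => (((i))/Y/Y) => (((i))/i/Y) => (((i))/i/i)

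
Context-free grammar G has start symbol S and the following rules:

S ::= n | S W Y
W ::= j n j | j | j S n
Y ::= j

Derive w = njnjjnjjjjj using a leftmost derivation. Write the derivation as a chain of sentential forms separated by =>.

S => SWY   [S ::= S W Y]
SWY => SWYWY   [S ::= S W Y]
SWYWY => SWYWYWY   [S ::= S W Y]
SWYWYWY => nWYWYWY   [S ::= n]
nWYWYWY => njSnYWYWY   [W ::= j S n]
njSnYWYWY => njSWYnYWYWY   [S ::= S W Y]
njSWYnYWYWY => njnWYnYWYWY   [S ::= n]
njnWYnYWYWY => njnjYnYWYWY   [W ::= j]
njnjYnYWYWY => njnjjnYWYWY   [Y ::= j]
njnjjnYWYWY => njnjjnjWYWY   [Y ::= j]
njnjjnjWYWY => njnjjnjjYWY   [W ::= j]
njnjjnjjYWY => njnjjnjjjWY   [Y ::= j]
njnjjnjjjWY => njnjjnjjjjY   [W ::= j]
njnjjnjjjjY => njnjjnjjjjj   [Y ::= j]

S=>SWY=>SWYWY=>SWYWYWY=>nWYWYWY=>njSnYWYWY=>njSWYnYWYWY=>njnWYnYWYWY=>njnjYnYWYWY=>njnjjnYWYWY=>njnjjnjWYWY=>njnjjnjjYWY=>njnjjnjjjWY=>njnjjnjjjjY=>njnjjnjjjjj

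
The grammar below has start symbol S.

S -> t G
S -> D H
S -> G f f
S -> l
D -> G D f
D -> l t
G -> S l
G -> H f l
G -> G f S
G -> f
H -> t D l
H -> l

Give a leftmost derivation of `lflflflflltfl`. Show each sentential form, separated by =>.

S => DH   [S -> D H]
DH => GDfH   [D -> G D f]
GDfH => GfSDfH   [G -> G f S]
GfSDfH => GfSfSDfH   [G -> G f S]
GfSfSDfH => GfSfSfSDfH   [G -> G f S]
GfSfSfSDfH => HflfSfSfSDfH   [G -> H f l]
HflfSfSfSDfH => lflfSfSfSDfH   [H -> l]
lflfSfSfSDfH => lflflfSfSDfH   [S -> l]
lflflfSfSDfH => lflflflfSDfH   [S -> l]
lflflflfSDfH => lflflflflDfH   [S -> l]
lflflflflDfH => lflflflflltfH   [D -> l t]
lflflflflltfH => lflflflflltfl   [H -> l]

S=>DH=>GDfH=>GfSDfH=>GfSfSDfH=>GfSfSfSDfH=>HflfSfSfSDfH=>lflfSfSfSDfH=>lflflfSfSDfH=>lflflflfSDfH=>lflflflflDfH=>lflflflflltfH=>lflflflflltfl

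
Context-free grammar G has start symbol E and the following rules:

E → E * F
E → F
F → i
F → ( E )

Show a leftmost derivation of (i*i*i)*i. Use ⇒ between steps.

E ⇒ E*F ⇒ F*F ⇒ (E)*F ⇒ (E*F)*F ⇒ (E*F*F)*F ⇒ (F*F*F)*F ⇒ (i*F*F)*F ⇒ (i*i*F)*F ⇒ (i*i*i)*F ⇒ (i*i*i)*i

E ⇒ E*F   [E → E * F]
E*F ⇒ F*F   [E → F]
F*F ⇒ (E)*F   [F → ( E )]
(E)*F ⇒ (E*F)*F   [E → E * F]
(E*F)*F ⇒ (E*F*F)*F   [E → E * F]
(E*F*F)*F ⇒ (F*F*F)*F   [E → F]
(F*F*F)*F ⇒ (i*F*F)*F   [F → i]
(i*F*F)*F ⇒ (i*i*F)*F   [F → i]
(i*i*F)*F ⇒ (i*i*i)*F   [F → i]
(i*i*i)*F ⇒ (i*i*i)*i   [F → i]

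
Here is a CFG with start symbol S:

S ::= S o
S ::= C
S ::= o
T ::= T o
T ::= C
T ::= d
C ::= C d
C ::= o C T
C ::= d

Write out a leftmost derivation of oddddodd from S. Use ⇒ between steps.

S ⇒ C ⇒ Cd ⇒ Cdd ⇒ oCTdd ⇒ oCdTdd ⇒ oCddTdd ⇒ odddTdd ⇒ odddTodd ⇒ oddddodd

S ⇒ C   [S ::= C]
C ⇒ Cd   [C ::= C d]
Cd ⇒ Cdd   [C ::= C d]
Cdd ⇒ oCTdd   [C ::= o C T]
oCTdd ⇒ oCdTdd   [C ::= C d]
oCdTdd ⇒ oCddTdd   [C ::= C d]
oCddTdd ⇒ odddTdd   [C ::= d]
odddTdd ⇒ odddTodd   [T ::= T o]
odddTodd ⇒ oddddodd   [T ::= d]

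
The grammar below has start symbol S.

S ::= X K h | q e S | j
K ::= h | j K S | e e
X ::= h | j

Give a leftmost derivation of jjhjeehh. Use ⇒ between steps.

S⇒XKh⇒jKh⇒jjKSh⇒jjhSh⇒jjhXKhh⇒jjhjKhh⇒jjhjeehh

S ⇒ XKh   [S ::= X K h]
XKh ⇒ jKh   [X ::= j]
jKh ⇒ jjKSh   [K ::= j K S]
jjKSh ⇒ jjhSh   [K ::= h]
jjhSh ⇒ jjhXKhh   [S ::= X K h]
jjhXKhh ⇒ jjhjKhh   [X ::= j]
jjhjKhh ⇒ jjhjeehh   [K ::= e e]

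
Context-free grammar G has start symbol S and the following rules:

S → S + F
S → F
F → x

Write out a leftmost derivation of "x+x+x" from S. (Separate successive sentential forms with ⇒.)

S ⇒ S+F ⇒ S+F+F ⇒ F+F+F ⇒ x+F+F ⇒ x+x+F ⇒ x+x+x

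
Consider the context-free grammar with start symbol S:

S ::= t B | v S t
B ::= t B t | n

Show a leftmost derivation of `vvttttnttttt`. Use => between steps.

S=>vSt=>vvStt=>vvtBtt=>vvttBttt=>vvtttBtttt=>vvttttBttttt=>vvttttnttttt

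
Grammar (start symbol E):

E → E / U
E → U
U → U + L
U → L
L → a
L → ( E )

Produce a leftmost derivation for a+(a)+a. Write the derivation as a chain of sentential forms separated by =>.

E => U => U+L => U+L+L => L+L+L => a+L+L => a+(E)+L => a+(U)+L => a+(L)+L => a+(a)+L => a+(a)+a

E => U   [E → U]
U => U+L   [U → U + L]
U+L => U+L+L   [U → U + L]
U+L+L => L+L+L   [U → L]
L+L+L => a+L+L   [L → a]
a+L+L => a+(E)+L   [L → ( E )]
a+(E)+L => a+(U)+L   [E → U]
a+(U)+L => a+(L)+L   [U → L]
a+(L)+L => a+(a)+L   [L → a]
a+(a)+L => a+(a)+a   [L → a]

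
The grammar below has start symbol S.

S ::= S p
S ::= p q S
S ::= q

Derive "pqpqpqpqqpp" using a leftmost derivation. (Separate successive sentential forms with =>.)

S=>pqS=>pqSp=>pqSpp=>pqpqSpp=>pqpqpqSpp=>pqpqpqpqSpp=>pqpqpqpqqpp

S => pqS   [S ::= p q S]
pqS => pqSp   [S ::= S p]
pqSp => pqSpp   [S ::= S p]
pqSpp => pqpqSpp   [S ::= p q S]
pqpqSpp => pqpqpqSpp   [S ::= p q S]
pqpqpqSpp => pqpqpqpqSpp   [S ::= p q S]
pqpqpqpqSpp => pqpqpqpqqpp   [S ::= q]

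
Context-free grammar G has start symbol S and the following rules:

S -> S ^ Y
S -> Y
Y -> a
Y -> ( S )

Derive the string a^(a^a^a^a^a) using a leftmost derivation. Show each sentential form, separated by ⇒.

S⇒S^Y⇒Y^Y⇒a^Y⇒a^(S)⇒a^(S^Y)⇒a^(S^Y^Y)⇒a^(S^Y^Y^Y)⇒a^(S^Y^Y^Y^Y)⇒a^(Y^Y^Y^Y^Y)⇒a^(a^Y^Y^Y^Y)⇒a^(a^a^Y^Y^Y)⇒a^(a^a^a^Y^Y)⇒a^(a^a^a^a^Y)⇒a^(a^a^a^a^a)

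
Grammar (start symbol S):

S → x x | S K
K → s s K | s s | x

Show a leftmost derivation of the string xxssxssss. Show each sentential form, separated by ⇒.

S ⇒ SK   [S → S K]
SK ⇒ SKK   [S → S K]
SKK ⇒ SKKK   [S → S K]
SKKK ⇒ SKKKK   [S → S K]
SKKKK ⇒ xxKKKK   [S → x x]
xxKKKK ⇒ xxssKKK   [K → s s]
xxssKKK ⇒ xxssxKK   [K → x]
xxssxKK ⇒ xxssxssK   [K → s s]
xxssxssK ⇒ xxssxssss   [K → s s]

S ⇒ SK ⇒ SKK ⇒ SKKK ⇒ SKKKK ⇒ xxKKKK ⇒ xxssKKK ⇒ xxssxKK ⇒ xxssxssK ⇒ xxssxssss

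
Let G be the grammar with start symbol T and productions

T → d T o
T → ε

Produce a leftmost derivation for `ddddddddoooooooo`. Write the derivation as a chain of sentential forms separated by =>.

T => dTo   [T → d T o]
dTo => ddToo   [T → d T o]
ddToo => dddTooo   [T → d T o]
dddTooo => ddddToooo   [T → d T o]
ddddToooo => dddddTooooo   [T → d T o]
dddddTooooo => ddddddToooooo   [T → d T o]
ddddddToooooo => dddddddTooooooo   [T → d T o]
dddddddTooooooo => ddddddddToooooooo   [T → d T o]
ddddddddToooooooo => ddddddddoooooooo   [T → ε]

T => dTo => ddToo => dddTooo => ddddToooo => dddddTooooo => ddddddToooooo => dddddddTooooooo => ddddddddToooooooo => ddddddddoooooooo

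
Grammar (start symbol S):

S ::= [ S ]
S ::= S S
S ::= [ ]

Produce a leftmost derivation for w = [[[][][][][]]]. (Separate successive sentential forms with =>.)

S => [S] => [[S]] => [[SS]] => [[[]S]] => [[[]SS]] => [[[]SSS]] => [[[][]SS]] => [[[][]SSS]] => [[[][][]SS]] => [[[][][][]S]] => [[[][][][][]]]

S => [S]   [S ::= [ S ]]
[S] => [[S]]   [S ::= [ S ]]
[[S]] => [[SS]]   [S ::= S S]
[[SS]] => [[[]S]]   [S ::= [ ]]
[[[]S]] => [[[]SS]]   [S ::= S S]
[[[]SS]] => [[[]SSS]]   [S ::= S S]
[[[]SSS]] => [[[][]SS]]   [S ::= [ ]]
[[[][]SS]] => [[[][]SSS]]   [S ::= S S]
[[[][]SSS]] => [[[][][]SS]]   [S ::= [ ]]
[[[][][]SS]] => [[[][][][]S]]   [S ::= [ ]]
[[[][][][]S]] => [[[][][][][]]]   [S ::= [ ]]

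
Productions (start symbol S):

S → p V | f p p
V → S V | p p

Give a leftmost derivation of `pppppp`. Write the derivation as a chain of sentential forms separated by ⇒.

S⇒pV⇒pSV⇒ppVV⇒ppppV⇒pppppp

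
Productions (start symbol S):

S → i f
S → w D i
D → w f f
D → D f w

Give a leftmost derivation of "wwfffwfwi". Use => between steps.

S => wDi => wDfwi => wDfwfwi => wwfffwfwi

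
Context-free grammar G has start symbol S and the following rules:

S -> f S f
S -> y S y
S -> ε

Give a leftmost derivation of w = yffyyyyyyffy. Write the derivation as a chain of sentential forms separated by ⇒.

S⇒ySy⇒yfSfy⇒yffSffy⇒yffySyffy⇒yffyySyyffy⇒yffyyySyyyffy⇒yffyyyyyyffy

S ⇒ ySy   [S -> y S y]
ySy ⇒ yfSfy   [S -> f S f]
yfSfy ⇒ yffSffy   [S -> f S f]
yffSffy ⇒ yffySyffy   [S -> y S y]
yffySyffy ⇒ yffyySyyffy   [S -> y S y]
yffyySyyffy ⇒ yffyyySyyyffy   [S -> y S y]
yffyyySyyyffy ⇒ yffyyyyyyffy   [S -> ε]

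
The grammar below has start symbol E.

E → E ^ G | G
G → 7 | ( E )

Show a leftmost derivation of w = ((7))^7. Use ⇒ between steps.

E ⇒ E^G   [E → E ^ G]
E^G ⇒ G^G   [E → G]
G^G ⇒ (E)^G   [G → ( E )]
(E)^G ⇒ (G)^G   [E → G]
(G)^G ⇒ ((E))^G   [G → ( E )]
((E))^G ⇒ ((G))^G   [E → G]
((G))^G ⇒ ((7))^G   [G → 7]
((7))^G ⇒ ((7))^7   [G → 7]

E⇒E^G⇒G^G⇒(E)^G⇒(G)^G⇒((E))^G⇒((G))^G⇒((7))^G⇒((7))^7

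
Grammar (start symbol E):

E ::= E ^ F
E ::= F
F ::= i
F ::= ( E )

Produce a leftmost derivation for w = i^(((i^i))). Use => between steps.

E => E^F   [E ::= E ^ F]
E^F => F^F   [E ::= F]
F^F => i^F   [F ::= i]
i^F => i^(E)   [F ::= ( E )]
i^(E) => i^(F)   [E ::= F]
i^(F) => i^((E))   [F ::= ( E )]
i^((E)) => i^((F))   [E ::= F]
i^((F)) => i^(((E)))   [F ::= ( E )]
i^(((E))) => i^(((E^F)))   [E ::= E ^ F]
i^(((E^F))) => i^(((F^F)))   [E ::= F]
i^(((F^F))) => i^(((i^F)))   [F ::= i]
i^(((i^F))) => i^(((i^i)))   [F ::= i]

E => E^F => F^F => i^F => i^(E) => i^(F) => i^((E)) => i^((F)) => i^(((E))) => i^(((E^F))) => i^(((F^F))) => i^(((i^F))) => i^(((i^i)))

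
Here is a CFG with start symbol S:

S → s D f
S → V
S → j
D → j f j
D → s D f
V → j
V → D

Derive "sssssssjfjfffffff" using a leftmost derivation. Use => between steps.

S => sDf => ssDff => sssDfff => ssssDffff => sssssDfffff => ssssssDffffff => sssssssDfffffff => sssssssjfjfffffff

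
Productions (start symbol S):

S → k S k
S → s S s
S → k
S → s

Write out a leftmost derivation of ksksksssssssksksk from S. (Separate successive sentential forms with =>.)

S => kSk => ksSsk => kskSksk => ksksSsksk => kskskSksksk => ksksksSsksksk => kskskssSssksksk => ksksksssSsssksksk => ksksksssssssksksk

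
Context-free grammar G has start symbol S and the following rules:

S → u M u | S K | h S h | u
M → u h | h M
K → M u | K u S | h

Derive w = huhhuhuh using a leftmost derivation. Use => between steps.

S => hSh   [S → h S h]
hSh => huMuh   [S → u M u]
huMuh => huhMuh   [M → h M]
huhMuh => huhhMuh   [M → h M]
huhhMuh => huhhuhuh   [M → u h]

S => hSh => huMuh => huhMuh => huhhMuh => huhhuhuh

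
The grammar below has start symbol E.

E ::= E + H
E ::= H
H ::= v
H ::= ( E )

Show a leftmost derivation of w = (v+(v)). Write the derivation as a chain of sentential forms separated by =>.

E=>H=>(E)=>(E+H)=>(H+H)=>(v+H)=>(v+(E))=>(v+(H))=>(v+(v))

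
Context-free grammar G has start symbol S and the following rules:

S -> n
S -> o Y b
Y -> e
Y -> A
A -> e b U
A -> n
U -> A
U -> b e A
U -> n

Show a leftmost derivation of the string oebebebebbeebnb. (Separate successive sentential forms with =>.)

S => oYb => oAb => oebUb => oebAb => oebebUb => oebebAb => oebebebUb => oebebebAb => oebebebebUb => oebebebebbeAb => oebebebebbeebUb => oebebebebbeebAb => oebebebebbeebnb

S => oYb   [S -> o Y b]
oYb => oAb   [Y -> A]
oAb => oebUb   [A -> e b U]
oebUb => oebAb   [U -> A]
oebAb => oebebUb   [A -> e b U]
oebebUb => oebebAb   [U -> A]
oebebAb => oebebebUb   [A -> e b U]
oebebebUb => oebebebAb   [U -> A]
oebebebAb => oebebebebUb   [A -> e b U]
oebebebebUb => oebebebebbeAb   [U -> b e A]
oebebebebbeAb => oebebebebbeebUb   [A -> e b U]
oebebebebbeebUb => oebebebebbeebAb   [U -> A]
oebebebebbeebAb => oebebebebbeebnb   [A -> n]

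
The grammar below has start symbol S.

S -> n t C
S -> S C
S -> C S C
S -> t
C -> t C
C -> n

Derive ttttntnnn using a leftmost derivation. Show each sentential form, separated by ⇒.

S ⇒ SC ⇒ SCC ⇒ CSCCC ⇒ tCSCCC ⇒ ttCSCCC ⇒ tttCSCCC ⇒ ttttCSCCC ⇒ ttttnSCCC ⇒ ttttntCCC ⇒ ttttntnCC ⇒ ttttntnnC ⇒ ttttntnnn

S ⇒ SC   [S -> S C]
SC ⇒ SCC   [S -> S C]
SCC ⇒ CSCCC   [S -> C S C]
CSCCC ⇒ tCSCCC   [C -> t C]
tCSCCC ⇒ ttCSCCC   [C -> t C]
ttCSCCC ⇒ tttCSCCC   [C -> t C]
tttCSCCC ⇒ ttttCSCCC   [C -> t C]
ttttCSCCC ⇒ ttttnSCCC   [C -> n]
ttttnSCCC ⇒ ttttntCCC   [S -> t]
ttttntCCC ⇒ ttttntnCC   [C -> n]
ttttntnCC ⇒ ttttntnnC   [C -> n]
ttttntnnC ⇒ ttttntnnn   [C -> n]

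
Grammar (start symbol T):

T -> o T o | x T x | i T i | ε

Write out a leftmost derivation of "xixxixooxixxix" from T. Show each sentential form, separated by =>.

T => xTx => xiTix => xixTxix => xixxTxxix => xixxiTixxix => xixxixTxixxix => xixxixoToxixxix => xixxixooxixxix

T => xTx   [T -> x T x]
xTx => xiTix   [T -> i T i]
xiTix => xixTxix   [T -> x T x]
xixTxix => xixxTxxix   [T -> x T x]
xixxTxxix => xixxiTixxix   [T -> i T i]
xixxiTixxix => xixxixTxixxix   [T -> x T x]
xixxixTxixxix => xixxixoToxixxix   [T -> o T o]
xixxixoToxixxix => xixxixooxixxix   [T -> ε]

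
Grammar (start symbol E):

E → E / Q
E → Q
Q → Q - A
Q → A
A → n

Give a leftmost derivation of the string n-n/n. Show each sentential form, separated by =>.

E=>E/Q=>Q/Q=>Q-A/Q=>A-A/Q=>n-A/Q=>n-n/Q=>n-n/A=>n-n/n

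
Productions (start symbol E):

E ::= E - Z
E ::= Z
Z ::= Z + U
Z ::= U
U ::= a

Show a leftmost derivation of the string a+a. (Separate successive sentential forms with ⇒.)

E ⇒ Z ⇒ Z+U ⇒ U+U ⇒ a+U ⇒ a+a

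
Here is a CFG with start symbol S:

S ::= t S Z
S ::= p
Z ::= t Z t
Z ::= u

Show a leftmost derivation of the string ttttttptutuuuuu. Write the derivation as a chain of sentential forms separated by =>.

S => tSZ => ttSZZ => tttSZZZ => ttttSZZZZ => tttttSZZZZZ => ttttttSZZZZZZ => ttttttpZZZZZZ => ttttttptZtZZZZZ => ttttttptutZZZZZ => ttttttptutuZZZZ => ttttttptutuuZZZ => ttttttptutuuuZZ => ttttttptutuuuuZ => ttttttptutuuuuu

S => tSZ   [S ::= t S Z]
tSZ => ttSZZ   [S ::= t S Z]
ttSZZ => tttSZZZ   [S ::= t S Z]
tttSZZZ => ttttSZZZZ   [S ::= t S Z]
ttttSZZZZ => tttttSZZZZZ   [S ::= t S Z]
tttttSZZZZZ => ttttttSZZZZZZ   [S ::= t S Z]
ttttttSZZZZZZ => ttttttpZZZZZZ   [S ::= p]
ttttttpZZZZZZ => ttttttptZtZZZZZ   [Z ::= t Z t]
ttttttptZtZZZZZ => ttttttptutZZZZZ   [Z ::= u]
ttttttptutZZZZZ => ttttttptutuZZZZ   [Z ::= u]
ttttttptutuZZZZ => ttttttptutuuZZZ   [Z ::= u]
ttttttptutuuZZZ => ttttttptutuuuZZ   [Z ::= u]
ttttttptutuuuZZ => ttttttptutuuuuZ   [Z ::= u]
ttttttptutuuuuZ => ttttttptutuuuuu   [Z ::= u]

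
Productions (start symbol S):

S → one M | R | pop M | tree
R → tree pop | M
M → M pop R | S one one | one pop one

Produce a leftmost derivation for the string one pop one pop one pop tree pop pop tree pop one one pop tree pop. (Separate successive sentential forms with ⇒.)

S ⇒ one M ⇒ one M pop R ⇒ one S one one pop R ⇒ one pop M one one pop R ⇒ one pop M pop R one one pop R ⇒ one pop M pop R pop R one one pop R ⇒ one pop one pop one pop R pop R one one pop R ⇒ one pop one pop one pop tree pop pop R one one pop R ⇒ one pop one pop one pop tree pop pop tree pop one one pop R ⇒ one pop one pop one pop tree pop pop tree pop one one pop tree pop

S ⇒ one M   [S → one M]
one M ⇒ one M pop R   [M → M pop R]
one M pop R ⇒ one S one one pop R   [M → S one one]
one S one one pop R ⇒ one pop M one one pop R   [S → pop M]
one pop M one one pop R ⇒ one pop M pop R one one pop R   [M → M pop R]
one pop M pop R one one pop R ⇒ one pop M pop R pop R one one pop R   [M → M pop R]
one pop M pop R pop R one one pop R ⇒ one pop one pop one pop R pop R one one pop R   [M → one pop one]
one pop one pop one pop R pop R one one pop R ⇒ one pop one pop one pop tree pop pop R one one pop R   [R → tree pop]
one pop one pop one pop tree pop pop R one one pop R ⇒ one pop one pop one pop tree pop pop tree pop one one pop R   [R → tree pop]
one pop one pop one pop tree pop pop tree pop one one pop R ⇒ one pop one pop one pop tree pop pop tree pop one one pop tree pop   [R → tree pop]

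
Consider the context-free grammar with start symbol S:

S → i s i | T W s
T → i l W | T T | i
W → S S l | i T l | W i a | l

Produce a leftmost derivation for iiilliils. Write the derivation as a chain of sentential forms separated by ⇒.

S ⇒ TWs   [S → T W s]
TWs ⇒ iWs   [T → i]
iWs ⇒ iiTls   [W → i T l]
iiTls ⇒ iiTTls   [T → T T]
iiTTls ⇒ iiTTTls   [T → T T]
iiTTTls ⇒ iiilWTTls   [T → i l W]
iiilWTTls ⇒ iiillTTls   [W → l]
iiillTTls ⇒ iiilliTls   [T → i]
iiilliTls ⇒ iiilliils   [T → i]

S⇒TWs⇒iWs⇒iiTls⇒iiTTls⇒iiTTTls⇒iiilWTTls⇒iiillTTls⇒iiilliTls⇒iiilliils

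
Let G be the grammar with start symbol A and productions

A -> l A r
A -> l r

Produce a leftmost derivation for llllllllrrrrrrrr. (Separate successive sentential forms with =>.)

A=>lAr=>llArr=>lllArrr=>llllArrrr=>lllllArrrrr=>llllllArrrrrr=>lllllllArrrrrrr=>llllllllrrrrrrrr

A => lAr   [A -> l A r]
lAr => llArr   [A -> l A r]
llArr => lllArrr   [A -> l A r]
lllArrr => llllArrrr   [A -> l A r]
llllArrrr => lllllArrrrr   [A -> l A r]
lllllArrrrr => llllllArrrrrr   [A -> l A r]
llllllArrrrrr => lllllllArrrrrrr   [A -> l A r]
lllllllArrrrrrr => llllllllrrrrrrrr   [A -> l r]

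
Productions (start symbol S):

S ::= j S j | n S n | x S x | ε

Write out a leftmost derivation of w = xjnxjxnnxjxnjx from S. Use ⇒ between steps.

S ⇒ xSx   [S ::= x S x]
xSx ⇒ xjSjx   [S ::= j S j]
xjSjx ⇒ xjnSnjx   [S ::= n S n]
xjnSnjx ⇒ xjnxSxnjx   [S ::= x S x]
xjnxSxnjx ⇒ xjnxjSjxnjx   [S ::= j S j]
xjnxjSjxnjx ⇒ xjnxjxSxjxnjx   [S ::= x S x]
xjnxjxSxjxnjx ⇒ xjnxjxnSnxjxnjx   [S ::= n S n]
xjnxjxnSnxjxnjx ⇒ xjnxjxnnxjxnjx   [S ::= ε]

S ⇒ xSx ⇒ xjSjx ⇒ xjnSnjx ⇒ xjnxSxnjx ⇒ xjnxjSjxnjx ⇒ xjnxjxSxjxnjx ⇒ xjnxjxnSnxjxnjx ⇒ xjnxjxnnxjxnjx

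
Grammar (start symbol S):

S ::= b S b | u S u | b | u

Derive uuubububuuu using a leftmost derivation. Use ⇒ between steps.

S ⇒ uSu   [S ::= u S u]
uSu ⇒ uuSuu   [S ::= u S u]
uuSuu ⇒ uuuSuuu   [S ::= u S u]
uuuSuuu ⇒ uuubSbuuu   [S ::= b S b]
uuubSbuuu ⇒ uuubuSubuuu   [S ::= u S u]
uuubuSubuuu ⇒ uuubububuuu   [S ::= b]

S ⇒ uSu ⇒ uuSuu ⇒ uuuSuuu ⇒ uuubSbuuu ⇒ uuubuSubuuu ⇒ uuubububuuu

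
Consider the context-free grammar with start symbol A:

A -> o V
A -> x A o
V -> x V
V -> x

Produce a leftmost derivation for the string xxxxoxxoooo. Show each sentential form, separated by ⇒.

A⇒xAo⇒xxAoo⇒xxxAooo⇒xxxxAoooo⇒xxxxoVoooo⇒xxxxoxVoooo⇒xxxxoxxoooo

A ⇒ xAo   [A -> x A o]
xAo ⇒ xxAoo   [A -> x A o]
xxAoo ⇒ xxxAooo   [A -> x A o]
xxxAooo ⇒ xxxxAoooo   [A -> x A o]
xxxxAoooo ⇒ xxxxoVoooo   [A -> o V]
xxxxoVoooo ⇒ xxxxoxVoooo   [V -> x V]
xxxxoxVoooo ⇒ xxxxoxxoooo   [V -> x]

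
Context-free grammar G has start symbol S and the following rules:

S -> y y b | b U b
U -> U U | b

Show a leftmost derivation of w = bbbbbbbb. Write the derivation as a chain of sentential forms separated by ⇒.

S ⇒ bUb ⇒ bUUb ⇒ bUUUb ⇒ bUUUUb ⇒ bUUUUUb ⇒ bUUUUUUb ⇒ bbUUUUUb ⇒ bbbUUUUb ⇒ bbbbUUUb ⇒ bbbbbUUb ⇒ bbbbbbUb ⇒ bbbbbbbb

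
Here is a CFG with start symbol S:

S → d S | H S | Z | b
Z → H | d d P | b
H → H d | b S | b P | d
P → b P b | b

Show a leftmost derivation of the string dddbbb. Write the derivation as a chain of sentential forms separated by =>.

S => dS   [S → d S]
dS => dZ   [S → Z]
dZ => dddP   [Z → d d P]
dddP => dddbPb   [P → b P b]
dddbPb => dddbbb   [P → b]

S => dS => dZ => dddP => dddbPb => dddbbb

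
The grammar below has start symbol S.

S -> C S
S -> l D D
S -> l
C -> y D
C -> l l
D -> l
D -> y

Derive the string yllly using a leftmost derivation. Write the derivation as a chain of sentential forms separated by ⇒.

S ⇒ CS ⇒ yDS ⇒ ylS ⇒ yllDD ⇒ ylllD ⇒ yllly

S ⇒ CS   [S -> C S]
CS ⇒ yDS   [C -> y D]
yDS ⇒ ylS   [D -> l]
ylS ⇒ yllDD   [S -> l D D]
yllDD ⇒ ylllD   [D -> l]
ylllD ⇒ yllly   [D -> y]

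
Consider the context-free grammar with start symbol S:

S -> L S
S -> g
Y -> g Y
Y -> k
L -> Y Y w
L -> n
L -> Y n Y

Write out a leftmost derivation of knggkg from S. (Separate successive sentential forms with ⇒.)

S ⇒ LS   [S -> L S]
LS ⇒ YnYS   [L -> Y n Y]
YnYS ⇒ knYS   [Y -> k]
knYS ⇒ kngYS   [Y -> g Y]
kngYS ⇒ knggYS   [Y -> g Y]
knggYS ⇒ knggkS   [Y -> k]
knggkS ⇒ knggkg   [S -> g]

S ⇒ LS ⇒ YnYS ⇒ knYS ⇒ kngYS ⇒ knggYS ⇒ knggkS ⇒ knggkg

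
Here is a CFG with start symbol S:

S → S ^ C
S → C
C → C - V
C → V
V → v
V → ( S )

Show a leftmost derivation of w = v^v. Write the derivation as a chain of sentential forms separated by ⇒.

S ⇒ S^C ⇒ C^C ⇒ V^C ⇒ v^C ⇒ v^V ⇒ v^v

S ⇒ S^C   [S → S ^ C]
S^C ⇒ C^C   [S → C]
C^C ⇒ V^C   [C → V]
V^C ⇒ v^C   [V → v]
v^C ⇒ v^V   [C → V]
v^V ⇒ v^v   [V → v]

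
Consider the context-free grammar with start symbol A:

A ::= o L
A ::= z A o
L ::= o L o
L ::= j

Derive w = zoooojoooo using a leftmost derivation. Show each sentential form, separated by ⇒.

A ⇒ zAo ⇒ zoLo ⇒ zooLoo ⇒ zoooLooo ⇒ zooooLoooo ⇒ zoooojoooo

A ⇒ zAo   [A ::= z A o]
zAo ⇒ zoLo   [A ::= o L]
zoLo ⇒ zooLoo   [L ::= o L o]
zooLoo ⇒ zoooLooo   [L ::= o L o]
zoooLooo ⇒ zooooLoooo   [L ::= o L o]
zooooLoooo ⇒ zoooojoooo   [L ::= j]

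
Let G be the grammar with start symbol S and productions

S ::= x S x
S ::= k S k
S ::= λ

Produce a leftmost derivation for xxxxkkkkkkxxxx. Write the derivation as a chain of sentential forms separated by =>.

S => xSx => xxSxx => xxxSxxx => xxxxSxxxx => xxxxkSkxxxx => xxxxkkSkkxxxx => xxxxkkkSkkkxxxx => xxxxkkkkkkxxxx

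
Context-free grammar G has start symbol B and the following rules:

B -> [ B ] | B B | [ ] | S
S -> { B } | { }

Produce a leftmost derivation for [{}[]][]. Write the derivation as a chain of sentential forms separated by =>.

B => BB => [B]B => [BB]B => [SB]B => [{}B]B => [{}[]]B => [{}[]][]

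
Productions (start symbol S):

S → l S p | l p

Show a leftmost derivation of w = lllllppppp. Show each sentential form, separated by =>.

S => lSp => llSpp => lllSppp => llllSpppp => lllllppppp

S => lSp   [S → l S p]
lSp => llSpp   [S → l S p]
llSpp => lllSppp   [S → l S p]
lllSppp => llllSpppp   [S → l S p]
llllSpppp => lllllppppp   [S → l p]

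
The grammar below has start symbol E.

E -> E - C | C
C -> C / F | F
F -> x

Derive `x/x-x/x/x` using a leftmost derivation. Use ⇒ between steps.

E ⇒ E-C   [E -> E - C]
E-C ⇒ C-C   [E -> C]
C-C ⇒ C/F-C   [C -> C / F]
C/F-C ⇒ F/F-C   [C -> F]
F/F-C ⇒ x/F-C   [F -> x]
x/F-C ⇒ x/x-C   [F -> x]
x/x-C ⇒ x/x-C/F   [C -> C / F]
x/x-C/F ⇒ x/x-C/F/F   [C -> C / F]
x/x-C/F/F ⇒ x/x-F/F/F   [C -> F]
x/x-F/F/F ⇒ x/x-x/F/F   [F -> x]
x/x-x/F/F ⇒ x/x-x/x/F   [F -> x]
x/x-x/x/F ⇒ x/x-x/x/x   [F -> x]

E ⇒ E-C ⇒ C-C ⇒ C/F-C ⇒ F/F-C ⇒ x/F-C ⇒ x/x-C ⇒ x/x-C/F ⇒ x/x-C/F/F ⇒ x/x-F/F/F ⇒ x/x-x/F/F ⇒ x/x-x/x/F ⇒ x/x-x/x/x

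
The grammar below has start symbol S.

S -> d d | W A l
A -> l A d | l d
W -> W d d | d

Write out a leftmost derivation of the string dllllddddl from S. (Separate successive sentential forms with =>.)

S => WAl => dAl => dlAdl => dllAddl => dlllAdddl => dllllddddl

S => WAl   [S -> W A l]
WAl => dAl   [W -> d]
dAl => dlAdl   [A -> l A d]
dlAdl => dllAddl   [A -> l A d]
dllAddl => dlllAdddl   [A -> l A d]
dlllAdddl => dllllddddl   [A -> l d]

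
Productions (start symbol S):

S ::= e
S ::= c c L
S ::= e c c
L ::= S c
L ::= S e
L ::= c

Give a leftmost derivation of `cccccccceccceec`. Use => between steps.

S => ccL => ccSc => ccccLc => ccccSec => ccccccLec => ccccccSeec => ccccccccLeec => ccccccccSceec => cccccccceccceec

S => ccL   [S ::= c c L]
ccL => ccSc   [L ::= S c]
ccSc => ccccLc   [S ::= c c L]
ccccLc => ccccSec   [L ::= S e]
ccccSec => ccccccLec   [S ::= c c L]
ccccccLec => ccccccSeec   [L ::= S e]
ccccccSeec => ccccccccLeec   [S ::= c c L]
ccccccccLeec => ccccccccSceec   [L ::= S c]
ccccccccSceec => cccccccceccceec   [S ::= e c c]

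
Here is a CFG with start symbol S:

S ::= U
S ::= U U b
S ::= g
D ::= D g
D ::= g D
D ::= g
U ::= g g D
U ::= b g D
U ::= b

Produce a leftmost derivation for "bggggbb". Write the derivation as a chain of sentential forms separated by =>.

S => UUb   [S ::= U U b]
UUb => bgDUb   [U ::= b g D]
bgDUb => bggDUb   [D ::= g D]
bggDUb => bggDgUb   [D ::= D g]
bggDgUb => bggggUb   [D ::= g]
bggggUb => bggggbb   [U ::= b]

S=>UUb=>bgDUb=>bggDUb=>bggDgUb=>bggggUb=>bggggbb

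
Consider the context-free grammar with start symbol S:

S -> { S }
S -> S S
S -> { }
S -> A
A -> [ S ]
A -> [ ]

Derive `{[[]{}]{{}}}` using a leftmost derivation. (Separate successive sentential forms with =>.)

S=>{S}=>{SS}=>{AS}=>{[S]S}=>{[SS]S}=>{[AS]S}=>{[[]S]S}=>{[[]{}]S}=>{[[]{}]{S}}=>{[[]{}]{{}}}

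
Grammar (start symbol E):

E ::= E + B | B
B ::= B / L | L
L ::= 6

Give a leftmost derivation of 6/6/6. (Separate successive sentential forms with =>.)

E=>B=>B/L=>B/L/L=>L/L/L=>6/L/L=>6/6/L=>6/6/6

E => B   [E ::= B]
B => B/L   [B ::= B / L]
B/L => B/L/L   [B ::= B / L]
B/L/L => L/L/L   [B ::= L]
L/L/L => 6/L/L   [L ::= 6]
6/L/L => 6/6/L   [L ::= 6]
6/6/L => 6/6/6   [L ::= 6]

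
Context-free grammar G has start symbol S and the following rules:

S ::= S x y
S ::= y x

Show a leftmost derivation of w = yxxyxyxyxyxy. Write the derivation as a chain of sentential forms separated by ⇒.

S ⇒ Sxy ⇒ Sxyxy ⇒ Sxyxyxy ⇒ Sxyxyxyxy ⇒ Sxyxyxyxyxy ⇒ yxxyxyxyxyxy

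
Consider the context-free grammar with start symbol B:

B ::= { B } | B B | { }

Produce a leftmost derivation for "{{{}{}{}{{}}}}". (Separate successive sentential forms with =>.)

B => {B}   [B ::= { B }]
{B} => {{B}}   [B ::= { B }]
{{B}} => {{BB}}   [B ::= B B]
{{BB}} => {{BBB}}   [B ::= B B]
{{BBB}} => {{BBBB}}   [B ::= B B]
{{BBBB}} => {{{}BBB}}   [B ::= { }]
{{{}BBB}} => {{{}{}BB}}   [B ::= { }]
{{{}{}BB}} => {{{}{}{}B}}   [B ::= { }]
{{{}{}{}B}} => {{{}{}{}{B}}}   [B ::= { B }]
{{{}{}{}{B}}} => {{{}{}{}{{}}}}   [B ::= { }]

B=>{B}=>{{B}}=>{{BB}}=>{{BBB}}=>{{BBBB}}=>{{{}BBB}}=>{{{}{}BB}}=>{{{}{}{}B}}=>{{{}{}{}{B}}}=>{{{}{}{}{{}}}}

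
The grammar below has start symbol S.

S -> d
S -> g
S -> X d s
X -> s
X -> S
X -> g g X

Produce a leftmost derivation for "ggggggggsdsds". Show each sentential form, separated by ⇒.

S ⇒ Xds   [S -> X d s]
Xds ⇒ ggXds   [X -> g g X]
ggXds ⇒ ggggXds   [X -> g g X]
ggggXds ⇒ ggggggXds   [X -> g g X]
ggggggXds ⇒ ggggggggXds   [X -> g g X]
ggggggggXds ⇒ ggggggggSds   [X -> S]
ggggggggSds ⇒ ggggggggXdsds   [S -> X d s]
ggggggggXdsds ⇒ ggggggggsdsds   [X -> s]

S⇒Xds⇒ggXds⇒ggggXds⇒ggggggXds⇒ggggggggXds⇒ggggggggSds⇒ggggggggXdsds⇒ggggggggsdsds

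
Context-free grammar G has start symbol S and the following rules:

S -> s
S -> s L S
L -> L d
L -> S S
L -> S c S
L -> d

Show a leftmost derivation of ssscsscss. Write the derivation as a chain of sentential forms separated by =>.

S => sLS => sScSS => ssLScSS => ssScSScSS => ssscSScSS => ssscsScSS => ssscsscSS => ssscsscsS => ssscsscss

S => sLS   [S -> s L S]
sLS => sScSS   [L -> S c S]
sScSS => ssLScSS   [S -> s L S]
ssLScSS => ssScSScSS   [L -> S c S]
ssScSScSS => ssscSScSS   [S -> s]
ssscSScSS => ssscsScSS   [S -> s]
ssscsScSS => ssscsscSS   [S -> s]
ssscsscSS => ssscsscsS   [S -> s]
ssscsscsS => ssscsscss   [S -> s]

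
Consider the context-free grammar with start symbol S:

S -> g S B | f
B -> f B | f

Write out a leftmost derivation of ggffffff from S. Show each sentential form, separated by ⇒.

S⇒gSB⇒ggSBB⇒ggfBB⇒ggffBB⇒ggfffB⇒ggffffB⇒ggfffffB⇒ggffffff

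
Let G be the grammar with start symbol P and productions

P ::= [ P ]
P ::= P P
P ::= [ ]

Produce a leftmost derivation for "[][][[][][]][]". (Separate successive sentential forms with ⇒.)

P⇒PP⇒PPP⇒[]PP⇒[]PPP⇒[][]PP⇒[][][P]P⇒[][][PP]P⇒[][][PPP]P⇒[][][[]PP]P⇒[][][[][]P]P⇒[][][[][][]]P⇒[][][[][][]][]

P ⇒ PP   [P ::= P P]
PP ⇒ PPP   [P ::= P P]
PPP ⇒ []PP   [P ::= [ ]]
[]PP ⇒ []PPP   [P ::= P P]
[]PPP ⇒ [][]PP   [P ::= [ ]]
[][]PP ⇒ [][][P]P   [P ::= [ P ]]
[][][P]P ⇒ [][][PP]P   [P ::= P P]
[][][PP]P ⇒ [][][PPP]P   [P ::= P P]
[][][PPP]P ⇒ [][][[]PP]P   [P ::= [ ]]
[][][[]PP]P ⇒ [][][[][]P]P   [P ::= [ ]]
[][][[][]P]P ⇒ [][][[][][]]P   [P ::= [ ]]
[][][[][][]]P ⇒ [][][[][][]][]   [P ::= [ ]]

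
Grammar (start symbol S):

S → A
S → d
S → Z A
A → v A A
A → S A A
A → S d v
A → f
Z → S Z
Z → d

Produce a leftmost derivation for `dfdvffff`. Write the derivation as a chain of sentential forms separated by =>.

S => A => SAA => dAA => dfA => dfSAA => dfZAAA => dfdAAA => dfdvAAAA => dfdvfAAA => dfdvffAA => dfdvfffA => dfdvffff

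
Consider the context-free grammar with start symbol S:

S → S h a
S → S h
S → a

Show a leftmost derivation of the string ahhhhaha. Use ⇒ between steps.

S ⇒ Sha   [S → S h a]
Sha ⇒ Shaha   [S → S h a]
Shaha ⇒ Shhaha   [S → S h]
Shhaha ⇒ Shhhaha   [S → S h]
Shhhaha ⇒ Shhhhaha   [S → S h]
Shhhhaha ⇒ ahhhhaha   [S → a]

S ⇒ Sha ⇒ Shaha ⇒ Shhaha ⇒ Shhhaha ⇒ Shhhhaha ⇒ ahhhhaha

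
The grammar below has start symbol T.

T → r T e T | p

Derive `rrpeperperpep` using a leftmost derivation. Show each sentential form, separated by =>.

T => rTeT => rrTeTeT => rrpeTeT => rrpepeT => rrpeperTeT => rrpeperpeT => rrpeperperTeT => rrpeperperpeT => rrpeperperpep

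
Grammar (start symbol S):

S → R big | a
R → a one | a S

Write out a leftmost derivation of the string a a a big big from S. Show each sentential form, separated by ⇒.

S ⇒ R big   [S → R big]
R big ⇒ a S big   [R → a S]
a S big ⇒ a R big big   [S → R big]
a R big big ⇒ a a S big big   [R → a S]
a a S big big ⇒ a a a big big   [S → a]

S ⇒ R big ⇒ a S big ⇒ a R big big ⇒ a a S big big ⇒ a a a big big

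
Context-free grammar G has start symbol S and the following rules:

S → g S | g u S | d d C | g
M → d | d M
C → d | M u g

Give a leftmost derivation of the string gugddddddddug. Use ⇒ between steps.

S ⇒ guS   [S → g u S]
guS ⇒ gugS   [S → g S]
gugS ⇒ gugddC   [S → d d C]
gugddC ⇒ gugddMug   [C → M u g]
gugddMug ⇒ gugdddMug   [M → d M]
gugdddMug ⇒ gugddddMug   [M → d M]
gugddddMug ⇒ gugdddddMug   [M → d M]
gugdddddMug ⇒ gugddddddMug   [M → d M]
gugddddddMug ⇒ gugdddddddMug   [M → d M]
gugdddddddMug ⇒ gugddddddddug   [M → d]

S ⇒ guS ⇒ gugS ⇒ gugddC ⇒ gugddMug ⇒ gugdddMug ⇒ gugddddMug ⇒ gugdddddMug ⇒ gugddddddMug ⇒ gugdddddddMug ⇒ gugddddddddug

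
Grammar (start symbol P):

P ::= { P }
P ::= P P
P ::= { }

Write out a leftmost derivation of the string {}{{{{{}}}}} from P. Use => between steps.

P => PP   [P ::= P P]
PP => {}P   [P ::= { }]
{}P => {}{P}   [P ::= { P }]
{}{P} => {}{{P}}   [P ::= { P }]
{}{{P}} => {}{{{P}}}   [P ::= { P }]
{}{{{P}}} => {}{{{{P}}}}   [P ::= { P }]
{}{{{{P}}}} => {}{{{{{}}}}}   [P ::= { }]

P=>PP=>{}P=>{}{P}=>{}{{P}}=>{}{{{P}}}=>{}{{{{P}}}}=>{}{{{{{}}}}}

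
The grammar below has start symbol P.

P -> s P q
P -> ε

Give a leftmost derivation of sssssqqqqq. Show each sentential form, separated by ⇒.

P ⇒ sPq   [P -> s P q]
sPq ⇒ ssPqq   [P -> s P q]
ssPqq ⇒ sssPqqq   [P -> s P q]
sssPqqq ⇒ ssssPqqqq   [P -> s P q]
ssssPqqqq ⇒ sssssPqqqqq   [P -> s P q]
sssssPqqqqq ⇒ sssssqqqqq   [P -> ε]

P ⇒ sPq ⇒ ssPqq ⇒ sssPqqq ⇒ ssssPqqqq ⇒ sssssPqqqqq ⇒ sssssqqqqq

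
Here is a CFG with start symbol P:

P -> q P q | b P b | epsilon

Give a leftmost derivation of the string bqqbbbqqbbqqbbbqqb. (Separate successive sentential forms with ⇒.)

P⇒bPb⇒bqPqb⇒bqqPqqb⇒bqqbPbqqb⇒bqqbbPbbqqb⇒bqqbbbPbbbqqb⇒bqqbbbqPqbbbqqb⇒bqqbbbqqPqqbbbqqb⇒bqqbbbqqbPbqqbbbqqb⇒bqqbbbqqbbqqbbbqqb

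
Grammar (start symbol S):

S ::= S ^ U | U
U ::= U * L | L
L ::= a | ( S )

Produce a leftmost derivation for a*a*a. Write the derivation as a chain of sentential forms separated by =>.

S => U => U*L => U*L*L => L*L*L => a*L*L => a*a*L => a*a*a

S => U   [S ::= U]
U => U*L   [U ::= U * L]
U*L => U*L*L   [U ::= U * L]
U*L*L => L*L*L   [U ::= L]
L*L*L => a*L*L   [L ::= a]
a*L*L => a*a*L   [L ::= a]
a*a*L => a*a*a   [L ::= a]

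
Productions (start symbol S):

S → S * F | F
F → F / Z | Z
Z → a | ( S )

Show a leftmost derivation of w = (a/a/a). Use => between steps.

S => F   [S → F]
F => Z   [F → Z]
Z => (S)   [Z → ( S )]
(S) => (F)   [S → F]
(F) => (F/Z)   [F → F / Z]
(F/Z) => (F/Z/Z)   [F → F / Z]
(F/Z/Z) => (Z/Z/Z)   [F → Z]
(Z/Z/Z) => (a/Z/Z)   [Z → a]
(a/Z/Z) => (a/a/Z)   [Z → a]
(a/a/Z) => (a/a/a)   [Z → a]

S => F => Z => (S) => (F) => (F/Z) => (F/Z/Z) => (Z/Z/Z) => (a/Z/Z) => (a/a/Z) => (a/a/a)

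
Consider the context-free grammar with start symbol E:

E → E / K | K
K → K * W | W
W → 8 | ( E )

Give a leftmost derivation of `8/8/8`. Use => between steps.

E => E/K => E/K/K => K/K/K => W/K/K => 8/K/K => 8/W/K => 8/8/K => 8/8/W => 8/8/8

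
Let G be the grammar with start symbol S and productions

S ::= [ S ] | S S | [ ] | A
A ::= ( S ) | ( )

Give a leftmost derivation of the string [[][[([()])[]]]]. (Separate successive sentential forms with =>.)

S => [S]   [S ::= [ S ]]
[S] => [SS]   [S ::= S S]
[SS] => [[]S]   [S ::= [ ]]
[[]S] => [[][S]]   [S ::= [ S ]]
[[][S]] => [[][[S]]]   [S ::= [ S ]]
[[][[S]]] => [[][[SS]]]   [S ::= S S]
[[][[SS]]] => [[][[AS]]]   [S ::= A]
[[][[AS]]] => [[][[(S)S]]]   [A ::= ( S )]
[[][[(S)S]]] => [[][[([S])S]]]   [S ::= [ S ]]
[[][[([S])S]]] => [[][[([A])S]]]   [S ::= A]
[[][[([A])S]]] => [[][[([()])S]]]   [A ::= ( )]
[[][[([()])S]]] => [[][[([()])[]]]]   [S ::= [ ]]

S => [S] => [SS] => [[]S] => [[][S]] => [[][[S]]] => [[][[SS]]] => [[][[AS]]] => [[][[(S)S]]] => [[][[([S])S]]] => [[][[([A])S]]] => [[][[([()])S]]] => [[][[([()])[]]]]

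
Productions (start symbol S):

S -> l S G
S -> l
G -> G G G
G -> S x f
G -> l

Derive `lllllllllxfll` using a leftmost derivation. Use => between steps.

S => lSG => llSGG => lllSGGG => llllGGG => llllSxfGG => lllllSGxfGG => llllllSGGxfGG => lllllllGGxfGG => llllllllGxfGG => lllllllllxfGG => lllllllllxflG => lllllllllxfll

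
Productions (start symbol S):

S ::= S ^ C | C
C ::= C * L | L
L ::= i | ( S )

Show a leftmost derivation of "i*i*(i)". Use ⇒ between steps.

S ⇒ C ⇒ C*L ⇒ C*L*L ⇒ L*L*L ⇒ i*L*L ⇒ i*i*L ⇒ i*i*(S) ⇒ i*i*(C) ⇒ i*i*(L) ⇒ i*i*(i)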